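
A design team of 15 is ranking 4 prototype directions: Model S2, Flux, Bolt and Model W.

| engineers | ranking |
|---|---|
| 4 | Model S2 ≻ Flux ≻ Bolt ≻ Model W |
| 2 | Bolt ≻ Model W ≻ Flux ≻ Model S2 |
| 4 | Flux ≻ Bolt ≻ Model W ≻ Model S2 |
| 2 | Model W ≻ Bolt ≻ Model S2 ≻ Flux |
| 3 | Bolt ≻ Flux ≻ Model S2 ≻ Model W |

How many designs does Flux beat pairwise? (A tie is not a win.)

Flux against each rival (15 engineers):
Flux vs Model S2: 9 to 6, Flux.
Flux vs Bolt: Flux, 8–7.
Flux–Model W: Flux 11–4.
Flux beats Model S2, Bolt, Model W — 3 pairwise wins.

3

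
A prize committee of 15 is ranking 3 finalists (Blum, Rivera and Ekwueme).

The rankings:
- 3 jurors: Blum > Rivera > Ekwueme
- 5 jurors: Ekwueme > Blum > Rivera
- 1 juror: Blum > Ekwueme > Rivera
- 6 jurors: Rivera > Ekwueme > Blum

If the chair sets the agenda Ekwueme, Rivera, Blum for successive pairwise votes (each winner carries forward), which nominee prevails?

Blum

Round 1: Ekwueme vs Rivera — 6–9, Rivera advances.
Round 2: Rivera vs Blum — 6–9, Blum advances.
Blum survives the agenda.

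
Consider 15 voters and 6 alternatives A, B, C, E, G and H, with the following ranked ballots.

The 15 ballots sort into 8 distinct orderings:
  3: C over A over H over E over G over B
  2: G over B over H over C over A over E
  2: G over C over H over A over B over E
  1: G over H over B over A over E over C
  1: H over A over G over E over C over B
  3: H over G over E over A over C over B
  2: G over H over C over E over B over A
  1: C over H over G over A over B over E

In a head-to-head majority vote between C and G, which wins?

Ballots ranking C above G: 3 + 1 = 4.
Ballots ranking G above C: 15 − 4 = 11.
G wins the head-to-head 11–4.

G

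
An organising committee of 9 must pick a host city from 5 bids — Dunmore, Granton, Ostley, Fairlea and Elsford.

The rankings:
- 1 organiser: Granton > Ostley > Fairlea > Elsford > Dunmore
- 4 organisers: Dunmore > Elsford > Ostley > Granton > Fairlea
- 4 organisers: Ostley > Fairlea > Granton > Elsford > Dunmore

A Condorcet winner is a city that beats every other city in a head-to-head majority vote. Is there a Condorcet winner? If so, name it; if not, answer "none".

Ostley

Head-to-head results (9 organisers):
Dunmore vs Granton: Dunmore is ranked higher on 4 ballots, Granton on 5. Granton wins 5–4.
Dunmore vs Ostley: 4 for Dunmore, 5 for Ostley — Ostley by 5–4.
Dunmore–Fairlea: Fairlea 5–4.
Dunmore–Elsford: Elsford 5–4.
Granton vs Ostley: 1 for Granton, 8 for Ostley — Ostley by 8–1.
Granton vs Fairlea: Granton wins 5–4.
Granton vs Elsford: Granton, 5–4.
Ostley vs Fairlea: Ostley is ranked higher on 1+4+4 = 9 ballots, Fairlea on 0. Ostley wins 9–0.
Ostley vs Elsford: Ostley is ranked higher on 1+4 = 5 ballots, Elsford on 4. Ostley wins 5–4.
Fairlea vs Elsford: Fairlea wins 5–4.
Ostley defeats every rival head-to-head and is the Condorcet winner.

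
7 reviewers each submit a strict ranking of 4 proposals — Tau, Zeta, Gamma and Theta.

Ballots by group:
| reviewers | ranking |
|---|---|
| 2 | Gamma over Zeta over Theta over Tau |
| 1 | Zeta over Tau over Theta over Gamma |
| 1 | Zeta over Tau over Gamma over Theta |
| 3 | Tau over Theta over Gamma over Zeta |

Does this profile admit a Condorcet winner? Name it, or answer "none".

Check each pair by majority over 7 ballots:
Tau vs Zeta: Tau preferred on 3 ballots; Zeta wins 4–3.
Tau vs Gamma: 5 to 2, Tau.
Tau vs Theta: Tau preferred on 1+1+3 = 5 ballots; Tau wins 5–2.
Zeta vs Gamma: 1+1 = 2 for Zeta, 5 for Gamma — Gamma by 5–2.
Zeta vs Theta: Zeta is ranked higher on 2+1+1 = 4 ballots, Theta on 3. Zeta wins 4–3.
Gamma vs Theta: 3 to 4, Theta.
Each project drops at least one matchup (Tau loses to Zeta; Zeta loses to Gamma; Gamma loses to Tau; Theta loses to Tau); the cycle Tau > Gamma > Zeta > Tau rules out a Condorcet winner.

none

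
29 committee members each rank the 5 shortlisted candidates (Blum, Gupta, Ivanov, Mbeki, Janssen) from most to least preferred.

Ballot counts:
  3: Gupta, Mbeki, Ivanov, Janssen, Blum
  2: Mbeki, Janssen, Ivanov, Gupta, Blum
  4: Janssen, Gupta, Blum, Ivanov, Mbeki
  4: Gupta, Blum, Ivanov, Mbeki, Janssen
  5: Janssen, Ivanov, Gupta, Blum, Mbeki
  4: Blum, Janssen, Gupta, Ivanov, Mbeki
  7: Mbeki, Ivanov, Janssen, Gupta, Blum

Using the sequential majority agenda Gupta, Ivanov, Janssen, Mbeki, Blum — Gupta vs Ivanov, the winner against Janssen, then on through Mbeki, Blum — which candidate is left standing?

Blum

Round 1: Gupta vs Ivanov — 15–14, Gupta advances.
Round 2: Gupta vs Janssen — 7–22, Janssen advances.
Round 3: Janssen vs Mbeki — 13–16, Mbeki advances.
Round 4: Mbeki vs Blum — 12–17, Blum advances.
Blum survives the agenda.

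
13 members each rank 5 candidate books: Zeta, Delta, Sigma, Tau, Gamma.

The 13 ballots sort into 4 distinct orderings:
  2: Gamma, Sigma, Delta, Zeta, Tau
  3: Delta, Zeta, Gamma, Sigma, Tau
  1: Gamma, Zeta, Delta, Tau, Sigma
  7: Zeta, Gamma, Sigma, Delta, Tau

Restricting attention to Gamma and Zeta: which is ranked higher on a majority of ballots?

Zeta

Ballots ranking Gamma above Zeta: 2 + 1 = 3.
Ballots ranking Zeta above Gamma: 13 − 3 = 10.
Zeta wins the head-to-head 10–3.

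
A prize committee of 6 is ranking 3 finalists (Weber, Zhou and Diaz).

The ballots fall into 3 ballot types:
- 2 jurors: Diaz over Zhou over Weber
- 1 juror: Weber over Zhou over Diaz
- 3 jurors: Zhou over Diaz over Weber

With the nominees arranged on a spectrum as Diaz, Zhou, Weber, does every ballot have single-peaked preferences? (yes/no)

yes

Axis positions: Diaz=1, Zhou=2, Weber=3.
Ballot type 1 (peak Diaz at position 1): ranking walks positions 1-2-3, expanding outward from the peak — single-peaked.
Ballot type 2 (peak Weber at position 3): ranking walks positions 3-2-1, expanding outward from the peak — single-peaked.
Ballot type 3 (peak Zhou at position 2): ranking walks positions 2-1-3, expanding outward from the peak — single-peaked.
Every ranking is single-peaked on this axis.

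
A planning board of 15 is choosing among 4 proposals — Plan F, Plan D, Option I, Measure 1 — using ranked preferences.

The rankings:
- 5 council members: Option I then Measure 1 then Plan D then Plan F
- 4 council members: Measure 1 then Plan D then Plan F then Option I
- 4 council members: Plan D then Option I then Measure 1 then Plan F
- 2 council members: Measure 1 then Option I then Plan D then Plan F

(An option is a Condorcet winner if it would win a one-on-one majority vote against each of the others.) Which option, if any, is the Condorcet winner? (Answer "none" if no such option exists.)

none

Check each pair by majority over 15 ballots:
Plan F vs Plan D: 0 to 15, Plan D.
Plan F vs Option I: 4 for Plan F, 11 for Option I — Option I by 11–4.
Plan F vs Measure 1: Plan F preferred on 0 ballots; Measure 1 wins 15–0.
Plan D vs Option I: Plan D, 8–7.
Plan D vs Measure 1: Measure 1, 11–4.
Option I–Measure 1: Option I 9–6.
No option is unbeaten: Plan F loses to Plan D; Plan D loses to Measure 1; Option I loses to Plan D; Measure 1 loses to Option I. In particular Plan D → Option I → Measure 1 → Plan D is a majority cycle — no Condorcet winner exists.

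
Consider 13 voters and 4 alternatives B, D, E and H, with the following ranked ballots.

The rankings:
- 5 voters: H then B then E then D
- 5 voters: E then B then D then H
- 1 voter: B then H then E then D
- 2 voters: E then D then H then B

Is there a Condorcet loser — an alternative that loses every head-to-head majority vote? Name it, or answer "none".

none

Pairwise majorities:
B vs D: B wins 11–2.
B vs E: E wins 7–6.
B vs H: 6 to 7, H.
D–E: E 13–0.
D vs H: 5+2 = 7 for D, 6 for H — D by 7–6.
E vs H: E wins 7–6.
Every alternative wins at least one matchup (B beats D; D beats H; E beats B; H beats B), so there is no Condorcet loser.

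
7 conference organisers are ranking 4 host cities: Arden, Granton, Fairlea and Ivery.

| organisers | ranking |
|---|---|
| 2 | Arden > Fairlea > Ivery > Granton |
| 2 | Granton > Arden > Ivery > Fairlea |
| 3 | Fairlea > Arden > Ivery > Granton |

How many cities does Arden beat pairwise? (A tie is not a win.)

3

Arden against each rival (7 organisers):
Arden vs Granton: 2+3 = 5 for Arden, 2 for Granton — Arden by 5–2.
Arden–Fairlea: Arden 4–3.
Arden vs Ivery: Arden is ranked higher on 2+2+3 = 7 ballots, Ivery on 0. Arden wins 7–0.
Arden beats Granton, Fairlea, Ivery — 3 pairwise wins.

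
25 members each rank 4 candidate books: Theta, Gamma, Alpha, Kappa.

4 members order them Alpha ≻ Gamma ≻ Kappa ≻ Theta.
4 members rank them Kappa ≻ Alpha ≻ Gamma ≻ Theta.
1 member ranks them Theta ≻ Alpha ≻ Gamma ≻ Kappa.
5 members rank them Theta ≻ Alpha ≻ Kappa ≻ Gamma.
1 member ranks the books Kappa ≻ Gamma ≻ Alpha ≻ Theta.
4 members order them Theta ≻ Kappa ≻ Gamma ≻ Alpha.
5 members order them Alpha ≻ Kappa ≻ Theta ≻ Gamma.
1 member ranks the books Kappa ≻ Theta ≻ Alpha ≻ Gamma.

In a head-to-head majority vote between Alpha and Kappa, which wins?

Alpha

Ballots ranking Alpha above Kappa: 4 + 1 + 5 + 5 = 15.
Ballots ranking Kappa above Alpha: 25 − 15 = 10.
Alpha wins the head-to-head 15–10.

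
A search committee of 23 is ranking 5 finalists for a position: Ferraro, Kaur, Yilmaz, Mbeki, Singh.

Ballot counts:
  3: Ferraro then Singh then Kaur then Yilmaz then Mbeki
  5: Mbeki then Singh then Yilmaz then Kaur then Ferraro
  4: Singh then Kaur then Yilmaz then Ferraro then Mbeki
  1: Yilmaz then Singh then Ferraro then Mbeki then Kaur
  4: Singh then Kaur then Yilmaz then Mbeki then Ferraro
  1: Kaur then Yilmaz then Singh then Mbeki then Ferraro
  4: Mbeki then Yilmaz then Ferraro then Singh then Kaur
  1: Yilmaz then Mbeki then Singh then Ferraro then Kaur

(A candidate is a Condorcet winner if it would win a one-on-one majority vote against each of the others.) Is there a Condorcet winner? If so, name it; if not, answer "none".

Check each pair by majority over 23 ballots:
Ferraro vs Kaur: 9 to 14, Kaur.
Ferraro vs Yilmaz: 3 to 20, Yilmaz.
Ferraro vs Mbeki: 8 to 15, Mbeki.
Ferraro vs Singh: 7 to 16, Singh.
Kaur vs Yilmaz: Kaur is ranked higher on 3+4+4+1 = 12 ballots, Yilmaz on 11. Kaur wins 12–11.
Kaur vs Mbeki: 12 to 11, Kaur.
Kaur vs Singh: 1 to 22, Singh.
Yilmaz vs Mbeki: 3+4+1+4+1+1 = 14 for Yilmaz, 9 for Mbeki — Yilmaz by 14–9.
Yilmaz vs Singh: Yilmaz preferred on 1+1+4+1 = 7 ballots; Singh wins 16–7.
Mbeki vs Singh: 10 to 13, Singh.
Singh wins every pairwise contest, so Singh is the Condorcet winner.

Singh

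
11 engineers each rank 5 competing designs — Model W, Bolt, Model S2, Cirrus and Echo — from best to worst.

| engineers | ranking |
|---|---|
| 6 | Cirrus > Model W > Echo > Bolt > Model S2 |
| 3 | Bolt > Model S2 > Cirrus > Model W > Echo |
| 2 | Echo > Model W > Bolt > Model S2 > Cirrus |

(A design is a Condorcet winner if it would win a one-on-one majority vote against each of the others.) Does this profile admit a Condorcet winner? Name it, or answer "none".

Check each pair by majority over 11 ballots:
Model W vs Bolt: Model W, 8–3.
Model W vs Model S2: Model W, 8–3.
Model W–Cirrus: Cirrus 9–2.
Model W vs Echo: Model W wins 9–2.
Bolt–Model S2: Bolt 11–0.
Bolt vs Cirrus: Cirrus, 6–5.
Bolt vs Echo: Echo, 8–3.
Model S2–Cirrus: Cirrus 6–5.
Model S2 vs Echo: Echo, 8–3.
Cirrus–Echo: Cirrus 9–2.
Only Cirrus has no losses; Cirrus is the Condorcet winner.

Cirrus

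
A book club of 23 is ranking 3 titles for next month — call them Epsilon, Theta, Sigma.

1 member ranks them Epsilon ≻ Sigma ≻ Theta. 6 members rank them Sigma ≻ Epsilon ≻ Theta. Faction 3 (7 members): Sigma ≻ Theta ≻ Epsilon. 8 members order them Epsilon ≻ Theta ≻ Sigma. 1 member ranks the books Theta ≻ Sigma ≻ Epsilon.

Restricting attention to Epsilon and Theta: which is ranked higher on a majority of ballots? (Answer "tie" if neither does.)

Ballots ranking Epsilon above Theta: 1 + 6 + 8 = 15.
Ballots ranking Theta above Epsilon: 23 − 15 = 8.
Epsilon wins the head-to-head 15–8.

Epsilon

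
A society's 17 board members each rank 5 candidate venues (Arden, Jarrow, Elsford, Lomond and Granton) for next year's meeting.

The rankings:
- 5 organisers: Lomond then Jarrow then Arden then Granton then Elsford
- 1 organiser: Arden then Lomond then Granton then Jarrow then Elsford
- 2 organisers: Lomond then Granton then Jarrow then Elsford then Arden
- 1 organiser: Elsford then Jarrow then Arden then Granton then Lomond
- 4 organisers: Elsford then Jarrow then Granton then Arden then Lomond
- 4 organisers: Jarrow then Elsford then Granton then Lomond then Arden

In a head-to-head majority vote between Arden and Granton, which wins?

Ballots ranking Arden above Granton: 5 + 1 + 1 = 7.
Ballots ranking Granton above Arden: 17 − 7 = 10.
Granton wins the head-to-head 10–7.

Granton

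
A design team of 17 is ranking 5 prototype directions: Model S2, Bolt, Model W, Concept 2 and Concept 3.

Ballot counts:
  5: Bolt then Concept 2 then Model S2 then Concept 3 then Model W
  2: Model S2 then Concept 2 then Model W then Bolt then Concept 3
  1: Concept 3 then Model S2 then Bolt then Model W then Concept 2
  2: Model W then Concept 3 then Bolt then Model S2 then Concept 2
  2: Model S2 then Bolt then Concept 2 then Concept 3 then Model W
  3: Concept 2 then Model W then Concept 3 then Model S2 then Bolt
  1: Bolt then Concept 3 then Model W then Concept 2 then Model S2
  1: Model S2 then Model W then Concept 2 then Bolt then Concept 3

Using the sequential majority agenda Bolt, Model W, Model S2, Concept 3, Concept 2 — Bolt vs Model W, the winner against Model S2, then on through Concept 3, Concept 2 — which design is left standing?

Concept 2

Round 1: Bolt vs Model W — 9–8, Bolt advances.
Round 2: Bolt vs Model S2 — 8–9, Model S2 advances.
Round 3: Model S2 vs Concept 3 — 10–7, Model S2 advances.
Round 4: Model S2 vs Concept 2 — 8–9, Concept 2 advances.
Concept 2 survives the agenda.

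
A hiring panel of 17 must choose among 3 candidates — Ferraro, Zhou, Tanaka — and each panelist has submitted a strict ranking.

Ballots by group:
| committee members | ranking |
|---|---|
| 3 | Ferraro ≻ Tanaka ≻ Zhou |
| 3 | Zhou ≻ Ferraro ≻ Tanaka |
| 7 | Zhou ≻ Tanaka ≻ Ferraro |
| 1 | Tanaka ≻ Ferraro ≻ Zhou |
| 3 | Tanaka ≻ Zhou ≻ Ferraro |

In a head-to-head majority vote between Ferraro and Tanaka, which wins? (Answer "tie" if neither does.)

Tanaka

Ballots ranking Ferraro above Tanaka: 3 + 3 = 6.
Ballots ranking Tanaka above Ferraro: 17 − 6 = 11.
Tanaka wins the head-to-head 11–6.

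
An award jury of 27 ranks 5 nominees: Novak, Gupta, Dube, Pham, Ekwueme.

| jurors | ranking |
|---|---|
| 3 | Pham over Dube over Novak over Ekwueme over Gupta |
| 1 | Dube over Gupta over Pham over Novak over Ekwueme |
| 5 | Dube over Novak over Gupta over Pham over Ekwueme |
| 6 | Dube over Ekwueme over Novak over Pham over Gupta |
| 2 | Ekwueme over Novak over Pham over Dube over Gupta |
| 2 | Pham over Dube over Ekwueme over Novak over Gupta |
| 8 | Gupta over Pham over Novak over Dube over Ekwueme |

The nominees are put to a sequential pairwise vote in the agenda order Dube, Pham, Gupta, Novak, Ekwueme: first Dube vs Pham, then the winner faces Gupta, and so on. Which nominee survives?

Novak

Round 1: Dube vs Pham — 12–15, Pham advances.
Round 2: Pham vs Gupta — 13–14, Gupta advances.
Round 3: Gupta vs Novak — 9–18, Novak advances.
Round 4: Novak vs Ekwueme — 17–10, Novak advances.
Novak survives the agenda.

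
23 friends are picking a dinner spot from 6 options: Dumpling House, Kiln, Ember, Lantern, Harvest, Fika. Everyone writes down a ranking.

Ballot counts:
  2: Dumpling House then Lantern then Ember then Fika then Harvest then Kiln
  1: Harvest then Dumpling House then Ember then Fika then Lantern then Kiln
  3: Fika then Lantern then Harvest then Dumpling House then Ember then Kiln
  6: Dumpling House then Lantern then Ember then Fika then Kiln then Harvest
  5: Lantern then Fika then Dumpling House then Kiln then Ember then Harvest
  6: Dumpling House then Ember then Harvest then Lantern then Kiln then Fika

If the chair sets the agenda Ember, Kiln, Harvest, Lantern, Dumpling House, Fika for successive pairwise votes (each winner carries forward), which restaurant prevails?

Round 1: Ember vs Kiln — 18–5, Ember advances.
Round 2: Ember vs Harvest — 19–4, Ember advances.
Round 3: Ember vs Lantern — 7–16, Lantern advances.
Round 4: Lantern vs Dumpling House — 8–15, Dumpling House advances.
Round 5: Dumpling House vs Fika — 15–8, Dumpling House advances.
The agenda winner is Dumpling House.

Dumpling House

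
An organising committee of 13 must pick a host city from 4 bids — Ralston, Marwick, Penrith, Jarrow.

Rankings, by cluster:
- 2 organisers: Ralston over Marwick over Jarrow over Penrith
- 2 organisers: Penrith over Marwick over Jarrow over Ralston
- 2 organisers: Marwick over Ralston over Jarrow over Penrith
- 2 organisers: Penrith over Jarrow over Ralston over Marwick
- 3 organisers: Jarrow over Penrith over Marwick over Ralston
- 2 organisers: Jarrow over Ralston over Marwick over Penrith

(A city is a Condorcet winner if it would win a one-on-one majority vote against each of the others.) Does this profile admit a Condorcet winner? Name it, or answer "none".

Check each pair by majority over 13 ballots:
Ralston vs Marwick: Ralston is ranked higher on 2+2+2 = 6 ballots, Marwick on 7. Marwick wins 7–6.
Ralston vs Penrith: Ralston is ranked higher on 2+2+2 = 6 ballots, Penrith on 7. Penrith wins 7–6.
Ralston vs Jarrow: 2+2 = 4 for Ralston, 9 for Jarrow — Jarrow by 9–4.
Marwick vs Penrith: Penrith, 7–6.
Marwick vs Jarrow: Marwick preferred on 2+2+2 = 6 ballots; Jarrow wins 7–6.
Penrith vs Jarrow: Penrith preferred on 2+2 = 4 ballots; Jarrow wins 9–4.
Jarrow wins every pairwise contest, so Jarrow is the Condorcet winner.

Jarrow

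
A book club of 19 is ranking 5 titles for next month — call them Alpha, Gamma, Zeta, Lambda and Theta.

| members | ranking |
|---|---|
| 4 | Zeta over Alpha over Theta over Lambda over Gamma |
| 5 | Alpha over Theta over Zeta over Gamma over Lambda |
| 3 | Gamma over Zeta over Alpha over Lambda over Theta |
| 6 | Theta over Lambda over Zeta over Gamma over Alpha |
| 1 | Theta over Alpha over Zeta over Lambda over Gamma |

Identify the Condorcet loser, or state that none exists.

Gamma

Head-to-head results (19 members):
Alpha vs Gamma: Alpha preferred on 4+5+1 = 10 ballots; Alpha wins 10–9.
Alpha vs Zeta: 5+1 = 6 for Alpha, 13 for Zeta — Zeta by 13–6.
Alpha vs Lambda: Alpha preferred on 4+5+3+1 = 13 ballots; Alpha wins 13–6.
Alpha vs Theta: Alpha, 12–7.
Gamma vs Zeta: 3 for Gamma, 16 for Zeta — Zeta by 16–3.
Gamma–Lambda: Lambda 11–8.
Gamma–Theta: Theta 16–3.
Zeta vs Lambda: Zeta, 13–6.
Zeta vs Theta: Zeta is ranked higher on 4+3 = 7 ballots, Theta on 12. Theta wins 12–7.
Lambda vs Theta: 3 for Lambda, 16 for Theta — Theta by 16–3.
Gamma loses to every other book — it is the Condorcet loser.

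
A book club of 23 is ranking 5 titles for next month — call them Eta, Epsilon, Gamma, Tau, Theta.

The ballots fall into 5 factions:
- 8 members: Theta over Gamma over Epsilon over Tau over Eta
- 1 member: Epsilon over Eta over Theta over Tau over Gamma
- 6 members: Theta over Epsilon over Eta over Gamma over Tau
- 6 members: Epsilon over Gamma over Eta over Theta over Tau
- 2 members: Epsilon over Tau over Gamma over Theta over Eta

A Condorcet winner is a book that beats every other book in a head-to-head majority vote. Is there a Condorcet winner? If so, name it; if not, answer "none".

Head-to-head results (23 members):
Eta vs Epsilon: Epsilon, 23–0.
Eta–Gamma: Gamma 16–7.
Eta vs Tau: Eta, 13–10.
Eta–Theta: Theta 16–7.
Epsilon vs Gamma: Epsilon wins 15–8.
Epsilon vs Tau: Epsilon wins 23–0.
Epsilon vs Theta: Theta wins 14–9.
Gamma–Tau: Gamma 20–3.
Gamma–Theta: Theta 15–8.
Tau–Theta: Theta 21–2.
Only Theta has no losses; Theta is the Condorcet winner.

Theta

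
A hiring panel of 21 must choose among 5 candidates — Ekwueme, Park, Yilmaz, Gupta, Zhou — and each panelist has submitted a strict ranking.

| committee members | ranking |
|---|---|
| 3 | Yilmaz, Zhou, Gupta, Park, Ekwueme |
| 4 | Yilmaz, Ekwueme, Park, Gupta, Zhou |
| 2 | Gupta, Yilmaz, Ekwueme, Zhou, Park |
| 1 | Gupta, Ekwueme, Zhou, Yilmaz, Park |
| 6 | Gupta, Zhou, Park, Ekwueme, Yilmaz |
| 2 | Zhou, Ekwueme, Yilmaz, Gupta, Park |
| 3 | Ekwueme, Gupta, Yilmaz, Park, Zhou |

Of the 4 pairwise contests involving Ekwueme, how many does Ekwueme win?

Ekwueme against each rival (21 committee members):
Ekwueme vs Park: Ekwueme is ranked higher on 4+2+1+2+3 = 12 ballots, Park on 9. Ekwueme wins 12–9.
Ekwueme vs Yilmaz: 12 to 9, Ekwueme.
Ekwueme vs Gupta: 4+2+3 = 9 for Ekwueme, 12 for Gupta — Gupta by 12–9.
Ekwueme–Zhou: Zhou 11–10.
Ekwueme beats Park, Yilmaz; loses to Gupta, Zhou — 2 pairwise wins.

2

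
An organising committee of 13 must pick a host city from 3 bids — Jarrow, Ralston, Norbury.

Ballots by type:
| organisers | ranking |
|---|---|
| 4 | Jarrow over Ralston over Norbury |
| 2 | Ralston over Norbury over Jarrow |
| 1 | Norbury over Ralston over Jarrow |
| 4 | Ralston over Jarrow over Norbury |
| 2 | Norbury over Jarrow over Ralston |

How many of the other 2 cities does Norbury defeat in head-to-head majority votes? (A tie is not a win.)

Norbury against each rival (13 organisers):
Norbury–Jarrow: Jarrow 8–5.
Norbury vs Ralston: Norbury is ranked higher on 1+2 = 3 ballots, Ralston on 10. Ralston wins 10–3.
Norbury beats no one; loses to Jarrow, Ralston — 0 pairwise wins.

0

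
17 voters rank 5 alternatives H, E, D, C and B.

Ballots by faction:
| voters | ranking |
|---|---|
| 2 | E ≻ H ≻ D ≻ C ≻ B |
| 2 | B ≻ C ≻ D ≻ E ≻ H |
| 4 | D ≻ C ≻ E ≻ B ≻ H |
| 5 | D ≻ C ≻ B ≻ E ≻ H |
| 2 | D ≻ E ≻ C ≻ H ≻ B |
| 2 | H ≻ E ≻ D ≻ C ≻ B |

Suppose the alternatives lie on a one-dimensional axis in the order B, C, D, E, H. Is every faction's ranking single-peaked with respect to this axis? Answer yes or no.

yes

Axis positions: B=1, C=2, D=3, E=4, H=5.
Faction 1 (peak E at position 4): ranking walks positions 4-5-3-2-1, expanding outward from the peak — single-peaked.
Faction 2 (peak B at position 1): ranking walks positions 1-2-3-4-5, expanding outward from the peak — single-peaked.
Faction 3 (peak D at position 3): ranking walks positions 3-2-4-1-5, expanding outward from the peak — single-peaked.
Faction 4 (peak D at position 3): ranking walks positions 3-2-1-4-5, expanding outward from the peak — single-peaked.
Faction 5 (peak D at position 3): ranking walks positions 3-4-2-5-1, expanding outward from the peak — single-peaked.
Faction 6 (peak H at position 5): ranking walks positions 5-4-3-2-1, expanding outward from the peak — single-peaked.
Every ranking is single-peaked on this axis.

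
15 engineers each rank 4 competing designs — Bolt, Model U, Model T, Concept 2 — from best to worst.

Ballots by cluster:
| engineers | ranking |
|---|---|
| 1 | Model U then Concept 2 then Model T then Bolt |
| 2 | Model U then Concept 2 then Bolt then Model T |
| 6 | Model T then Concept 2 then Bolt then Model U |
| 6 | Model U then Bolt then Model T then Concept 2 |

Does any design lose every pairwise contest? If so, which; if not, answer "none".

Pairwise majorities:
Bolt vs Model U: Model U, 9–6.
Bolt vs Model T: Bolt, 8–7.
Bolt–Concept 2: Concept 2 9–6.
Model U vs Model T: Model U wins 9–6.
Model U vs Concept 2: Model U, 9–6.
Model T vs Concept 2: Model T is ranked higher on 6+6 = 12 ballots, Concept 2 on 3. Model T wins 12–3.
Each design has at least one pairwise win (Bolt beats Model T; Model U beats Bolt; Model T beats Concept 2; Concept 2 beats Bolt) — no Condorcet loser.

none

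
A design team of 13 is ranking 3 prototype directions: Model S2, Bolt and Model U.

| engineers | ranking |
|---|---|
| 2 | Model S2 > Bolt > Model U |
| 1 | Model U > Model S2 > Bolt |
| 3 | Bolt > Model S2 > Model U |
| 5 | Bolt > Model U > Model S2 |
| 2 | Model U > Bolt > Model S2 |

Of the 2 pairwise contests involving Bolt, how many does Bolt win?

2

Bolt against each rival (13 engineers):
Bolt vs Model S2: Bolt, 10–3.
Bolt vs Model U: 10 to 3, Bolt.
Bolt beats Model S2, Model U — 2 pairwise wins.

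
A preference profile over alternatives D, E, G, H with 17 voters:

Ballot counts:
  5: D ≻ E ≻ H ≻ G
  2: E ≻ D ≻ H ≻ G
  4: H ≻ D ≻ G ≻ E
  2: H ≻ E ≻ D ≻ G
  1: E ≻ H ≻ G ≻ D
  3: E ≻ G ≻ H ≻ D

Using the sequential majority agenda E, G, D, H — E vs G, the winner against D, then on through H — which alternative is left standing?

H

Round 1: E vs G — 13–4, E advances.
Round 2: E vs D — 8–9, D advances.
Round 3: D vs H — 7–10, H advances.
The agenda winner is H.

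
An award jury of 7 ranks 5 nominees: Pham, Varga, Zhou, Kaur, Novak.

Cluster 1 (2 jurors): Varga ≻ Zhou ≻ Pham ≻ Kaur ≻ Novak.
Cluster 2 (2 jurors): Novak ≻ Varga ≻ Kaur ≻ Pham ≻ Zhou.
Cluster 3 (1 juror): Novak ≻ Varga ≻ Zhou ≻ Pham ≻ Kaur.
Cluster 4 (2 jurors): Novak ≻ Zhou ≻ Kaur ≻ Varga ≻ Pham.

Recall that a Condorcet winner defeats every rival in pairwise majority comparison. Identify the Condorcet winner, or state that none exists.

Head-to-head results (7 jurors):
Pham vs Varga: Pham is ranked higher on 0 ballots, Varga on 7. Varga wins 7–0.
Pham vs Zhou: 2 for Pham, 5 for Zhou — Zhou by 5–2.
Pham vs Kaur: 2+1 = 3 for Pham, 4 for Kaur — Kaur by 4–3.
Pham vs Novak: Pham is ranked higher on 2 ballots, Novak on 5. Novak wins 5–2.
Varga vs Zhou: 2+2+1 = 5 for Varga, 2 for Zhou — Varga by 5–2.
Varga vs Kaur: Varga preferred on 2+2+1 = 5 ballots; Varga wins 5–2.
Varga vs Novak: Varga is ranked higher on 2 ballots, Novak on 5. Novak wins 5–2.
Zhou vs Kaur: Zhou preferred on 2+1+2 = 5 ballots; Zhou wins 5–2.
Zhou vs Novak: 2 to 5, Novak.
Kaur vs Novak: 2 for Kaur, 5 for Novak — Novak by 5–2.
Only Novak has no losses; Novak is the Condorcet winner.

Novak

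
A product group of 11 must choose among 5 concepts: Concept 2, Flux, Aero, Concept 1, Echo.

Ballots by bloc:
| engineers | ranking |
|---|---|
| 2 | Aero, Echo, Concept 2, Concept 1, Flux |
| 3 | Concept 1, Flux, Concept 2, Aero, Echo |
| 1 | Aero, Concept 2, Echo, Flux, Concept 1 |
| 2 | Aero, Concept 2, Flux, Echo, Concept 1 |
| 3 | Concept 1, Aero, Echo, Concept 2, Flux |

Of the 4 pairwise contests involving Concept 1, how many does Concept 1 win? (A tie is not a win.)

Concept 1 against each rival (11 engineers):
Concept 1 vs Concept 2: 3+3 = 6 for Concept 1, 5 for Concept 2 — Concept 1 by 6–5.
Concept 1 vs Flux: 2+3+3 = 8 for Concept 1, 3 for Flux — Concept 1 by 8–3.
Concept 1 vs Aero: Concept 1, 6–5.
Concept 1 vs Echo: Concept 1, 6–5.
Concept 1 beats Concept 2, Flux, Aero, Echo — 4 pairwise wins.

4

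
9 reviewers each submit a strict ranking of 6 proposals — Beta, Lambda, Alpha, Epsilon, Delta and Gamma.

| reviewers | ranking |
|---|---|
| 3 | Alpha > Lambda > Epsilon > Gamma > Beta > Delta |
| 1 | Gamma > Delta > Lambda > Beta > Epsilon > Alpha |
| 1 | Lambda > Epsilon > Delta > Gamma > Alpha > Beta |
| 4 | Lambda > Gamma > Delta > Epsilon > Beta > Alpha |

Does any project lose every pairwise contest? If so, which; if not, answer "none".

Head-to-head results (9 reviewers):
Beta vs Lambda: Beta is ranked higher on 0 ballots, Lambda on 9. Lambda wins 9–0.
Beta vs Alpha: 1+4 = 5 for Beta, 4 for Alpha — Beta by 5–4.
Beta vs Epsilon: Epsilon wins 8–1.
Beta vs Delta: Beta preferred on 3 ballots; Delta wins 6–3.
Beta vs Gamma: Gamma wins 9–0.
Lambda vs Alpha: Lambda preferred on 1+1+4 = 6 ballots; Lambda wins 6–3.
Lambda vs Epsilon: 3+1+1+4 = 9 for Lambda, 0 for Epsilon — Lambda by 9–0.
Lambda vs Delta: Lambda wins 8–1.
Lambda–Gamma: Lambda 8–1.
Alpha–Epsilon: Epsilon 6–3.
Alpha vs Delta: Alpha is ranked higher on 3 ballots, Delta on 6. Delta wins 6–3.
Alpha vs Gamma: Gamma wins 6–3.
Epsilon vs Delta: Delta wins 5–4.
Epsilon–Gamma: Gamma 5–4.
Delta vs Gamma: 1 to 8, Gamma.
Alpha loses to every other project — it is the Condorcet loser.

Alpha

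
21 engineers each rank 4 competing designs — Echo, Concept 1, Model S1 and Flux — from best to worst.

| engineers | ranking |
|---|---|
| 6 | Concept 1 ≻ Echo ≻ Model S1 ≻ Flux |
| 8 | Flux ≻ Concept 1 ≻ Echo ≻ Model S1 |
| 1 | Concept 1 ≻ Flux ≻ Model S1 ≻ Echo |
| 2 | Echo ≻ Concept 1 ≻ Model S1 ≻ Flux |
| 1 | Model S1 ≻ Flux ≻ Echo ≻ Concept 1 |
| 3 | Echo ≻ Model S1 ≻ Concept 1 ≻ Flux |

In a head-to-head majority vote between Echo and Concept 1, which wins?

Concept 1

Ballots ranking Echo above Concept 1: 2 + 1 + 3 = 6.
Ballots ranking Concept 1 above Echo: 21 − 6 = 15.
Concept 1 wins the head-to-head 15–6.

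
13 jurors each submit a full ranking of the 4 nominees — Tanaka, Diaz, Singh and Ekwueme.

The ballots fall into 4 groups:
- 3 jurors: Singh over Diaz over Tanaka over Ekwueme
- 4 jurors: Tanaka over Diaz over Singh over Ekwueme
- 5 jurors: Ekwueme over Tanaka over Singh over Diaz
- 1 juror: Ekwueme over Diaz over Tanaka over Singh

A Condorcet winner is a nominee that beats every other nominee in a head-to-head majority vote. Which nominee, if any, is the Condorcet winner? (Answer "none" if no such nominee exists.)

Pairwise majorities:
Tanaka vs Diaz: Tanaka preferred on 4+5 = 9 ballots; Tanaka wins 9–4.
Tanaka vs Singh: Tanaka is ranked higher on 4+5+1 = 10 ballots, Singh on 3. Tanaka wins 10–3.
Tanaka vs Ekwueme: 3+4 = 7 for Tanaka, 6 for Ekwueme — Tanaka by 7–6.
Diaz vs Singh: 5 to 8, Singh.
Diaz vs Ekwueme: Diaz preferred on 3+4 = 7 ballots; Diaz wins 7–6.
Singh vs Ekwueme: Singh preferred on 3+4 = 7 ballots; Singh wins 7–6.
Only Tanaka has no losses; Tanaka is the Condorcet winner.

Tanaka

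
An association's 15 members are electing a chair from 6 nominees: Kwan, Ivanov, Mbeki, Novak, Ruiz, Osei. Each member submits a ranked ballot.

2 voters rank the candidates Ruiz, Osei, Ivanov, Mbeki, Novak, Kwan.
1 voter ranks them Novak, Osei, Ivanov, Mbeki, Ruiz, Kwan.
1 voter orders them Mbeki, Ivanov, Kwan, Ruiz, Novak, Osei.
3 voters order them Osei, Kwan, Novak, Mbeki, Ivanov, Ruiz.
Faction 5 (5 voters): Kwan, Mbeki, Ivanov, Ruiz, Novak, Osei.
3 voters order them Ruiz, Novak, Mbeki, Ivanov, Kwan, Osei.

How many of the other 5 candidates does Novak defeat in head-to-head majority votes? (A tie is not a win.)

Novak against each rival (15 voters):
Novak vs Kwan: Kwan wins 9–6.
Novak vs Ivanov: 7 to 8, Ivanov.
Novak vs Mbeki: Mbeki, 8–7.
Novak vs Ruiz: Novak is ranked higher on 1+3 = 4 ballots, Ruiz on 11. Ruiz wins 11–4.
Novak vs Osei: Novak, 10–5.
Novak beats Osei; loses to Kwan, Ivanov, Mbeki, Ruiz — 1 pairwise win.

1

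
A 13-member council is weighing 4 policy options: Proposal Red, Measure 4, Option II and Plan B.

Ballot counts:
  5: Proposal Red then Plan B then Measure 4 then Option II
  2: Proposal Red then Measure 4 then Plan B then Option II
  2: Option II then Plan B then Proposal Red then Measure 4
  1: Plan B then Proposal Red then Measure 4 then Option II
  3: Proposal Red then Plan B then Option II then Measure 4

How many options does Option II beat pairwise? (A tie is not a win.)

0

Option II against each rival (13 council members):
Option II vs Proposal Red: Proposal Red, 11–2.
Option II vs Measure 4: Measure 4 wins 8–5.
Option II vs Plan B: 2 to 11, Plan B.
Option II beats no one; loses to Proposal Red, Measure 4, Plan B — 0 pairwise wins.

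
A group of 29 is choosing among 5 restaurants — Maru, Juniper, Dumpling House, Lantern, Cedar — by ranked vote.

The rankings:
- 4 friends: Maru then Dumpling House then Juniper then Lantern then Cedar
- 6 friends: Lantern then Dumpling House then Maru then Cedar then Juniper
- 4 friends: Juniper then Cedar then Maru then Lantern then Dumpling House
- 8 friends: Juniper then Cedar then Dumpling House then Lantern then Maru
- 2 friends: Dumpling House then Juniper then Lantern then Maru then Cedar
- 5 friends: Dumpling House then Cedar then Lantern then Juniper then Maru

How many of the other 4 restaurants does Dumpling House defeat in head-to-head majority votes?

4

Dumpling House against each rival (29 friends):
Dumpling House vs Maru: 21 to 8, Dumpling House.
Dumpling House vs Juniper: 17 to 12, Dumpling House.
Dumpling House–Lantern: Dumpling House 19–10.
Dumpling House–Cedar: Dumpling House 17–12.
Dumpling House beats Maru, Juniper, Lantern, Cedar — 4 pairwise wins.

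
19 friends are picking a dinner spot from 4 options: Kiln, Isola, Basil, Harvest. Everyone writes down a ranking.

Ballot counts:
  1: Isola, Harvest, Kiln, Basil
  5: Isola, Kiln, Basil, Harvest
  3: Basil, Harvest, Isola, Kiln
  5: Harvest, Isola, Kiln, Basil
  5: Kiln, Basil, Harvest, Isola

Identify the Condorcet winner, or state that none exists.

none

Check each pair by majority over 19 ballots:
Kiln vs Isola: 5 for Kiln, 14 for Isola — Isola by 14–5.
Kiln vs Basil: 1+5+5+5 = 16 for Kiln, 3 for Basil — Kiln by 16–3.
Kiln vs Harvest: 5+5 = 10 for Kiln, 9 for Harvest — Kiln by 10–9.
Isola vs Basil: 11 to 8, Isola.
Isola vs Harvest: 1+5 = 6 for Isola, 13 for Harvest — Harvest by 13–6.
Basil vs Harvest: Basil is ranked higher on 5+3+5 = 13 ballots, Harvest on 6. Basil wins 13–6.
No restaurant is unbeaten: Kiln loses to Isola; Isola loses to Harvest; Basil loses to Kiln; Harvest loses to Kiln. In particular Kiln beats Harvest beats Isola beats Kiln is a majority cycle — no Condorcet winner exists.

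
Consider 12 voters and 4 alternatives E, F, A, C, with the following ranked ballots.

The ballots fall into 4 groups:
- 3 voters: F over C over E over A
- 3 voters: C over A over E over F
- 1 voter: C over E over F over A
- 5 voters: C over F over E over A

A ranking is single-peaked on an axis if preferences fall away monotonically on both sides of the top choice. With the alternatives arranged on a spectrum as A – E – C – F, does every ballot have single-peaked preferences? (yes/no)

no

Axis positions: A=1, E=2, C=3, F=4.
Group 1 (peak F at position 4): ranking walks positions 4-3-2-1, expanding outward from the peak — single-peaked.
Group 2: ranking walks positions 3-1-2-4; A is ranked above E even though E lies between A and the peak C on the axis — preferences dip and rise again. Not single-peaked.
Group 3 (peak C at position 3): ranking walks positions 3-2-4-1, expanding outward from the peak — single-peaked.
Group 4 (peak C at position 3): ranking walks positions 3-4-2-1, expanding outward from the peak — single-peaked.
Group 2 violates single-peakedness, so the profile is not single-peaked on this axis.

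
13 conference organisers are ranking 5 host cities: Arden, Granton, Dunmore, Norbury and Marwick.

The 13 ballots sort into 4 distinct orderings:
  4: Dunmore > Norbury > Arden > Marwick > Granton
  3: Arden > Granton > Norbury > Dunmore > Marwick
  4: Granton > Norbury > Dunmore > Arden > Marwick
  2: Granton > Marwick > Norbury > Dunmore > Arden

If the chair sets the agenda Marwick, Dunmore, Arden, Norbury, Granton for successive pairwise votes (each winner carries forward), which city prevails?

Round 1: Marwick vs Dunmore — 2–11, Dunmore advances.
Round 2: Dunmore vs Arden — 10–3, Dunmore advances.
Round 3: Dunmore vs Norbury — 4–9, Norbury advances.
Round 4: Norbury vs Granton — 4–9, Granton advances.
Granton survives the agenda.

Granton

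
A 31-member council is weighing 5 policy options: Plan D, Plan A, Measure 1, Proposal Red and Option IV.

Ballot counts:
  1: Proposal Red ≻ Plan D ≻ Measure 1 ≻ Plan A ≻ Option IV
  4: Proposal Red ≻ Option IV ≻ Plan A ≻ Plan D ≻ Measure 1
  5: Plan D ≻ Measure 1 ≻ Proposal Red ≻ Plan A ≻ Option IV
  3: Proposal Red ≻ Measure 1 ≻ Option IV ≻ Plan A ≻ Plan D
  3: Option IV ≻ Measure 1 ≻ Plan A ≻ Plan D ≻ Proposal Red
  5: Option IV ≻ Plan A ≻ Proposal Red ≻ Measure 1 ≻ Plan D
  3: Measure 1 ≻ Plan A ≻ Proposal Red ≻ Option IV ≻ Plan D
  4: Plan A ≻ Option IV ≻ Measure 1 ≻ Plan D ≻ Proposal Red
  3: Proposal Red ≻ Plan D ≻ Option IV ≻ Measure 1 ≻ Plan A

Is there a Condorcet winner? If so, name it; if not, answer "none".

Check each pair by majority over 31 ballots:
Plan D vs Plan A: Plan D preferred on 1+5+3 = 9 ballots; Plan A wins 22–9.
Plan D vs Measure 1: Plan D preferred on 1+4+5+3 = 13 ballots; Measure 1 wins 18–13.
Plan D vs Proposal Red: Plan D is ranked higher on 5+3+4 = 12 ballots, Proposal Red on 19. Proposal Red wins 19–12.
Plan D vs Option IV: 9 to 22, Option IV.
Plan A vs Measure 1: Plan A preferred on 4+5+4 = 13 ballots; Measure 1 wins 18–13.
Plan A vs Proposal Red: 15 to 16, Proposal Red.
Plan A vs Option IV: Plan A preferred on 1+5+3+4 = 13 ballots; Option IV wins 18–13.
Measure 1 vs Proposal Red: Measure 1 is ranked higher on 5+3+3+4 = 15 ballots, Proposal Red on 16. Proposal Red wins 16–15.
Measure 1 vs Option IV: Measure 1 is ranked higher on 1+5+3+3 = 12 ballots, Option IV on 19. Option IV wins 19–12.
Proposal Red vs Option IV: 1+4+5+3+3+3 = 19 for Proposal Red, 12 for Option IV — Proposal Red by 19–12.
Proposal Red beats each of Plan D, Plan A, Measure 1, Option IV — Proposal Red is the Condorcet winner.

Proposal Red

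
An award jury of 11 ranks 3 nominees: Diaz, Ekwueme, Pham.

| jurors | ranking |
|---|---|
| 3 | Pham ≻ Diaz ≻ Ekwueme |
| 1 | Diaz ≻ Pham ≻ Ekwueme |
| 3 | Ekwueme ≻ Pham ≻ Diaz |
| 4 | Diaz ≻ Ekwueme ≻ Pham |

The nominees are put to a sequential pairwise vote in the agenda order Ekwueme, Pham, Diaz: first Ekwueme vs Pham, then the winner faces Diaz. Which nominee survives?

Diaz

Round 1: Ekwueme vs Pham — 7–4, Ekwueme advances.
Round 2: Ekwueme vs Diaz — 3–8, Diaz advances.
The agenda winner is Diaz.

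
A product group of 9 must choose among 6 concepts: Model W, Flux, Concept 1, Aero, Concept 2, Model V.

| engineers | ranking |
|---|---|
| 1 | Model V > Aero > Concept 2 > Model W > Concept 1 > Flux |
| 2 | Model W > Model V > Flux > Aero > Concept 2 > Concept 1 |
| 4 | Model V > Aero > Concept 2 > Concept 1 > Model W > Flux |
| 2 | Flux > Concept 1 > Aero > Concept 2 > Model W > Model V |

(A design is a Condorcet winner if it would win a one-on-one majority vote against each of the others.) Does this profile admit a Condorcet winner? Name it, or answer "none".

Model V

Check each pair by majority over 9 ballots:
Model W–Flux: Model W 7–2.
Model W vs Concept 1: 1+2 = 3 for Model W, 6 for Concept 1 — Concept 1 by 6–3.
Model W vs Aero: Model W is ranked higher on 2 ballots, Aero on 7. Aero wins 7–2.
Model W vs Concept 2: Model W preferred on 2 ballots; Concept 2 wins 7–2.
Model W vs Model V: Model V, 5–4.
Flux vs Concept 1: 4 to 5, Concept 1.
Flux vs Aero: Flux preferred on 2+2 = 4 ballots; Aero wins 5–4.
Flux vs Concept 2: 4 to 5, Concept 2.
Flux vs Model V: Flux is ranked higher on 2 ballots, Model V on 7. Model V wins 7–2.
Concept 1 vs Aero: 2 to 7, Aero.
Concept 1 vs Concept 2: Concept 1 preferred on 2 ballots; Concept 2 wins 7–2.
Concept 1 vs Model V: Concept 1 is ranked higher on 2 ballots, Model V on 7. Model V wins 7–2.
Aero–Concept 2: Aero 9–0.
Aero vs Model V: Aero is ranked higher on 2 ballots, Model V on 7. Model V wins 7–2.
Concept 2–Model V: Model V 7–2.
Model V defeats every rival head-to-head and is the Condorcet winner.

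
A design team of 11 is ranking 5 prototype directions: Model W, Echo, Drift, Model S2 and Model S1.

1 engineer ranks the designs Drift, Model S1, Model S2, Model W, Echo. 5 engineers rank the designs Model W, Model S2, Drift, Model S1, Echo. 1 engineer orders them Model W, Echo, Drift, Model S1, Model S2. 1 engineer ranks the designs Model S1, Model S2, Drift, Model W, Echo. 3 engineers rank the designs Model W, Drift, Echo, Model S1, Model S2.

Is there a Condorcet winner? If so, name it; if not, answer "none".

Model W

Head-to-head results (11 engineers):
Model W vs Echo: Model W wins 11–0.
Model W–Drift: Model W 9–2.
Model W vs Model S2: Model W, 9–2.
Model W–Model S1: Model W 9–2.
Echo–Drift: Drift 10–1.
Echo vs Model S2: Model S2, 7–4.
Echo–Model S1: Model S1 7–4.
Drift vs Model S2: Model S2 wins 6–5.
Drift–Model S1: Drift 10–1.
Model S2–Model S1: Model S1 6–5.
Model W beats each of Echo, Drift, Model S2, Model S1 — Model W is the Condorcet winner.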